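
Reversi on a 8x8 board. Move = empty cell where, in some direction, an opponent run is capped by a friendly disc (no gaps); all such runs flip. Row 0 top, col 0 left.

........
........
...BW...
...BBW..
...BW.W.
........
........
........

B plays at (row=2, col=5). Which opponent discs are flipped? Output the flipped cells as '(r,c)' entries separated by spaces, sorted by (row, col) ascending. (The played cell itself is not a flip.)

Dir NW: first cell '.' (not opp) -> no flip
Dir N: first cell '.' (not opp) -> no flip
Dir NE: first cell '.' (not opp) -> no flip
Dir W: opp run (2,4) capped by B -> flip
Dir E: first cell '.' (not opp) -> no flip
Dir SW: first cell 'B' (not opp) -> no flip
Dir S: opp run (3,5), next='.' -> no flip
Dir SE: first cell '.' (not opp) -> no flip

Answer: (2,4)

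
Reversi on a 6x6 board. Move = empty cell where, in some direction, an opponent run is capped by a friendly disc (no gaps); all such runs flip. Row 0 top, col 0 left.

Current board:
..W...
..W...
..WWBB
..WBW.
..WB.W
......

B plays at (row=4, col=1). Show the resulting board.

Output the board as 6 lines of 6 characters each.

Answer: ..W...
..W...
..WWBB
..WBW.
.BBB.W
......

Derivation:
Place B at (4,1); scan 8 dirs for brackets.
Dir NW: first cell '.' (not opp) -> no flip
Dir N: first cell '.' (not opp) -> no flip
Dir NE: opp run (3,2) (2,3), next='.' -> no flip
Dir W: first cell '.' (not opp) -> no flip
Dir E: opp run (4,2) capped by B -> flip
Dir SW: first cell '.' (not opp) -> no flip
Dir S: first cell '.' (not opp) -> no flip
Dir SE: first cell '.' (not opp) -> no flip
All flips: (4,2)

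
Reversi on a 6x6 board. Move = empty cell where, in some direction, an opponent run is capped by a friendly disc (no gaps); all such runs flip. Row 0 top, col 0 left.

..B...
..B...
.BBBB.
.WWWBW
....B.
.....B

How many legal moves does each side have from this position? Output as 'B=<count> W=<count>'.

Answer: B=5 W=6

Derivation:
-- B to move --
(2,0): no bracket -> illegal
(2,5): no bracket -> illegal
(3,0): flips 3 -> legal
(4,0): flips 1 -> legal
(4,1): flips 2 -> legal
(4,2): flips 2 -> legal
(4,3): flips 2 -> legal
(4,5): no bracket -> illegal
B mobility = 5
-- W to move --
(0,1): no bracket -> illegal
(0,3): no bracket -> illegal
(1,0): flips 1 -> legal
(1,1): flips 2 -> legal
(1,3): flips 3 -> legal
(1,4): flips 1 -> legal
(1,5): flips 1 -> legal
(2,0): no bracket -> illegal
(2,5): no bracket -> illegal
(3,0): no bracket -> illegal
(4,3): no bracket -> illegal
(4,5): no bracket -> illegal
(5,3): flips 1 -> legal
(5,4): no bracket -> illegal
W mobility = 6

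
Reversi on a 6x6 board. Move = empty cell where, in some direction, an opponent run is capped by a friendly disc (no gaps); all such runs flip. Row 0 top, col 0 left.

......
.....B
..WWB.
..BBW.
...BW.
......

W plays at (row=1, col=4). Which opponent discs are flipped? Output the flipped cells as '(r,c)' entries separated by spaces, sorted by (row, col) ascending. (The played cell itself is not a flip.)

Dir NW: first cell '.' (not opp) -> no flip
Dir N: first cell '.' (not opp) -> no flip
Dir NE: first cell '.' (not opp) -> no flip
Dir W: first cell '.' (not opp) -> no flip
Dir E: opp run (1,5), next=edge -> no flip
Dir SW: first cell 'W' (not opp) -> no flip
Dir S: opp run (2,4) capped by W -> flip
Dir SE: first cell '.' (not opp) -> no flip

Answer: (2,4)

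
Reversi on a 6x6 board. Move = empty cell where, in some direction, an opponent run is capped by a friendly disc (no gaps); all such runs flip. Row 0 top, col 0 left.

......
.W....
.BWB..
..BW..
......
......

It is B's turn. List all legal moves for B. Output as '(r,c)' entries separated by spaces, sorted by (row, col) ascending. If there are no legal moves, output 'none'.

(0,0): no bracket -> illegal
(0,1): flips 1 -> legal
(0,2): no bracket -> illegal
(1,0): no bracket -> illegal
(1,2): flips 1 -> legal
(1,3): no bracket -> illegal
(2,0): no bracket -> illegal
(2,4): no bracket -> illegal
(3,1): no bracket -> illegal
(3,4): flips 1 -> legal
(4,2): no bracket -> illegal
(4,3): flips 1 -> legal
(4,4): no bracket -> illegal

Answer: (0,1) (1,2) (3,4) (4,3)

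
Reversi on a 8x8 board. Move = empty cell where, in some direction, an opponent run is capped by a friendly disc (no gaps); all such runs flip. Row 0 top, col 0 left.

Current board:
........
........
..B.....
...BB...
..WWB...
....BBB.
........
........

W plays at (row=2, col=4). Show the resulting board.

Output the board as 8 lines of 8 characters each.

Answer: ........
........
..B.W...
...WB...
..WWB...
....BBB.
........
........

Derivation:
Place W at (2,4); scan 8 dirs for brackets.
Dir NW: first cell '.' (not opp) -> no flip
Dir N: first cell '.' (not opp) -> no flip
Dir NE: first cell '.' (not opp) -> no flip
Dir W: first cell '.' (not opp) -> no flip
Dir E: first cell '.' (not opp) -> no flip
Dir SW: opp run (3,3) capped by W -> flip
Dir S: opp run (3,4) (4,4) (5,4), next='.' -> no flip
Dir SE: first cell '.' (not opp) -> no flip
All flips: (3,3)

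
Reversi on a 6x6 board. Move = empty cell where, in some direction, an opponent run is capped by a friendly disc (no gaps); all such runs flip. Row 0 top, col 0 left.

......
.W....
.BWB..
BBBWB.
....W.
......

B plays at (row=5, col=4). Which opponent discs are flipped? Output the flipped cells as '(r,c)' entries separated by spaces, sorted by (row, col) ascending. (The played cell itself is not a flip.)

Answer: (4,4)

Derivation:
Dir NW: first cell '.' (not opp) -> no flip
Dir N: opp run (4,4) capped by B -> flip
Dir NE: first cell '.' (not opp) -> no flip
Dir W: first cell '.' (not opp) -> no flip
Dir E: first cell '.' (not opp) -> no flip
Dir SW: edge -> no flip
Dir S: edge -> no flip
Dir SE: edge -> no flip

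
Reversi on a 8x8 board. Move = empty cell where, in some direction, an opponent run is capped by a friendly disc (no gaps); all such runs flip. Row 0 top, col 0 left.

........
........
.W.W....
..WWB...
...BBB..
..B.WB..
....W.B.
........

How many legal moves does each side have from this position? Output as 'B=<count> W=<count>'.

Answer: B=10 W=7

Derivation:
-- B to move --
(1,0): flips 2 -> legal
(1,1): no bracket -> illegal
(1,2): flips 1 -> legal
(1,3): flips 2 -> legal
(1,4): no bracket -> illegal
(2,0): no bracket -> illegal
(2,2): flips 1 -> legal
(2,4): no bracket -> illegal
(3,0): no bracket -> illegal
(3,1): flips 2 -> legal
(4,1): no bracket -> illegal
(4,2): no bracket -> illegal
(5,3): flips 1 -> legal
(6,3): flips 1 -> legal
(6,5): flips 1 -> legal
(7,3): flips 1 -> legal
(7,4): flips 2 -> legal
(7,5): no bracket -> illegal
B mobility = 10
-- W to move --
(2,4): flips 2 -> legal
(2,5): no bracket -> illegal
(3,5): flips 1 -> legal
(3,6): flips 1 -> legal
(4,1): no bracket -> illegal
(4,2): no bracket -> illegal
(4,6): flips 1 -> legal
(5,1): no bracket -> illegal
(5,3): flips 1 -> legal
(5,6): flips 3 -> legal
(5,7): no bracket -> illegal
(6,1): no bracket -> illegal
(6,2): no bracket -> illegal
(6,3): no bracket -> illegal
(6,5): no bracket -> illegal
(6,7): no bracket -> illegal
(7,5): no bracket -> illegal
(7,6): no bracket -> illegal
(7,7): flips 3 -> legal
W mobility = 7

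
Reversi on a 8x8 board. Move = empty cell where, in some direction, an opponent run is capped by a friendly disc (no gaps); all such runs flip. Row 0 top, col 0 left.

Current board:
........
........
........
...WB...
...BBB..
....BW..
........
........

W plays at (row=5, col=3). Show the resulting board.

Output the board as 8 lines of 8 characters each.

Place W at (5,3); scan 8 dirs for brackets.
Dir NW: first cell '.' (not opp) -> no flip
Dir N: opp run (4,3) capped by W -> flip
Dir NE: opp run (4,4), next='.' -> no flip
Dir W: first cell '.' (not opp) -> no flip
Dir E: opp run (5,4) capped by W -> flip
Dir SW: first cell '.' (not opp) -> no flip
Dir S: first cell '.' (not opp) -> no flip
Dir SE: first cell '.' (not opp) -> no flip
All flips: (4,3) (5,4)

Answer: ........
........
........
...WB...
...WBB..
...WWW..
........
........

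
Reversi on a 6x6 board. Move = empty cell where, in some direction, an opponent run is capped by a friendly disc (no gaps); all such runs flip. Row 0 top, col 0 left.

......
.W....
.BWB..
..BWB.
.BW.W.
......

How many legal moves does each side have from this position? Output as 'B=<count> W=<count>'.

Answer: B=5 W=6

Derivation:
-- B to move --
(0,0): no bracket -> illegal
(0,1): flips 1 -> legal
(0,2): no bracket -> illegal
(1,0): no bracket -> illegal
(1,2): flips 1 -> legal
(1,3): no bracket -> illegal
(2,0): no bracket -> illegal
(2,4): no bracket -> illegal
(3,1): no bracket -> illegal
(3,5): no bracket -> illegal
(4,3): flips 2 -> legal
(4,5): no bracket -> illegal
(5,1): no bracket -> illegal
(5,2): flips 1 -> legal
(5,3): no bracket -> illegal
(5,4): flips 1 -> legal
(5,5): no bracket -> illegal
B mobility = 5
-- W to move --
(1,0): no bracket -> illegal
(1,2): no bracket -> illegal
(1,3): flips 1 -> legal
(1,4): no bracket -> illegal
(2,0): flips 1 -> legal
(2,4): flips 2 -> legal
(2,5): no bracket -> illegal
(3,0): no bracket -> illegal
(3,1): flips 2 -> legal
(3,5): flips 1 -> legal
(4,0): flips 1 -> legal
(4,3): no bracket -> illegal
(4,5): no bracket -> illegal
(5,0): no bracket -> illegal
(5,1): no bracket -> illegal
(5,2): no bracket -> illegal
W mobility = 6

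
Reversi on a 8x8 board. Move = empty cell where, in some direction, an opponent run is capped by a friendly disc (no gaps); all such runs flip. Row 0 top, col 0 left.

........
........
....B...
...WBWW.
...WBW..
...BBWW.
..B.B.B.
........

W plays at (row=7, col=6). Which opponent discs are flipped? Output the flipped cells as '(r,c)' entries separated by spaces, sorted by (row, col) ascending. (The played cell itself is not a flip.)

Dir NW: first cell '.' (not opp) -> no flip
Dir N: opp run (6,6) capped by W -> flip
Dir NE: first cell '.' (not opp) -> no flip
Dir W: first cell '.' (not opp) -> no flip
Dir E: first cell '.' (not opp) -> no flip
Dir SW: edge -> no flip
Dir S: edge -> no flip
Dir SE: edge -> no flip

Answer: (6,6)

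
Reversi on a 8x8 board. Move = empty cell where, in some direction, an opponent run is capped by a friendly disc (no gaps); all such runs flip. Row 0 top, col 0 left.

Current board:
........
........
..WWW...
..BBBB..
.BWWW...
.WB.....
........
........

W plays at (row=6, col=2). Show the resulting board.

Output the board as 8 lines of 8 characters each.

Place W at (6,2); scan 8 dirs for brackets.
Dir NW: first cell 'W' (not opp) -> no flip
Dir N: opp run (5,2) capped by W -> flip
Dir NE: first cell '.' (not opp) -> no flip
Dir W: first cell '.' (not opp) -> no flip
Dir E: first cell '.' (not opp) -> no flip
Dir SW: first cell '.' (not opp) -> no flip
Dir S: first cell '.' (not opp) -> no flip
Dir SE: first cell '.' (not opp) -> no flip
All flips: (5,2)

Answer: ........
........
..WWW...
..BBBB..
.BWWW...
.WW.....
..W.....
........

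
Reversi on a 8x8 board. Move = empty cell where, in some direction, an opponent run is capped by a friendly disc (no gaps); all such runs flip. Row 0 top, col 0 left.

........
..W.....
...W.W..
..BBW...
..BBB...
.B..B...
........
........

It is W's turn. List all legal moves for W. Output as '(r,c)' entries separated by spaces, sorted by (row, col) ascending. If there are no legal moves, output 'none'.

(2,1): no bracket -> illegal
(2,2): no bracket -> illegal
(2,4): no bracket -> illegal
(3,1): flips 2 -> legal
(3,5): no bracket -> illegal
(4,0): no bracket -> illegal
(4,1): flips 1 -> legal
(4,5): no bracket -> illegal
(5,0): no bracket -> illegal
(5,2): flips 1 -> legal
(5,3): flips 2 -> legal
(5,5): no bracket -> illegal
(6,0): no bracket -> illegal
(6,1): no bracket -> illegal
(6,2): no bracket -> illegal
(6,3): no bracket -> illegal
(6,4): flips 2 -> legal
(6,5): no bracket -> illegal

Answer: (3,1) (4,1) (5,2) (5,3) (6,4)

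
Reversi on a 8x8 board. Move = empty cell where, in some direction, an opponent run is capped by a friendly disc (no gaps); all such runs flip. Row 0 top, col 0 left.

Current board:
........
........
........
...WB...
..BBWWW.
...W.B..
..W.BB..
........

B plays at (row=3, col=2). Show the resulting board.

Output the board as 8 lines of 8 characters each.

Place B at (3,2); scan 8 dirs for brackets.
Dir NW: first cell '.' (not opp) -> no flip
Dir N: first cell '.' (not opp) -> no flip
Dir NE: first cell '.' (not opp) -> no flip
Dir W: first cell '.' (not opp) -> no flip
Dir E: opp run (3,3) capped by B -> flip
Dir SW: first cell '.' (not opp) -> no flip
Dir S: first cell 'B' (not opp) -> no flip
Dir SE: first cell 'B' (not opp) -> no flip
All flips: (3,3)

Answer: ........
........
........
..BBB...
..BBWWW.
...W.B..
..W.BB..
........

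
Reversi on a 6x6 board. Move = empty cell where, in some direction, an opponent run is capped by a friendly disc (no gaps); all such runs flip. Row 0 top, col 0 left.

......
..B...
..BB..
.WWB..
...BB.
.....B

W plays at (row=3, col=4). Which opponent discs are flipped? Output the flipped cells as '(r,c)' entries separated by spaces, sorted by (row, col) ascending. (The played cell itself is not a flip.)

Answer: (3,3)

Derivation:
Dir NW: opp run (2,3) (1,2), next='.' -> no flip
Dir N: first cell '.' (not opp) -> no flip
Dir NE: first cell '.' (not opp) -> no flip
Dir W: opp run (3,3) capped by W -> flip
Dir E: first cell '.' (not opp) -> no flip
Dir SW: opp run (4,3), next='.' -> no flip
Dir S: opp run (4,4), next='.' -> no flip
Dir SE: first cell '.' (not opp) -> no flip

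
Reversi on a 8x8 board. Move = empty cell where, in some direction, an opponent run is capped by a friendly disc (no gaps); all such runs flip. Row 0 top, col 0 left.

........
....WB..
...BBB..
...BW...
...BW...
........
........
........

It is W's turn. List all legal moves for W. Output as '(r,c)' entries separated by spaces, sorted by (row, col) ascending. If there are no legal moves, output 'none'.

(0,4): no bracket -> illegal
(0,5): no bracket -> illegal
(0,6): no bracket -> illegal
(1,2): flips 1 -> legal
(1,3): no bracket -> illegal
(1,6): flips 2 -> legal
(2,2): flips 1 -> legal
(2,6): no bracket -> illegal
(3,2): flips 2 -> legal
(3,5): no bracket -> illegal
(3,6): flips 1 -> legal
(4,2): flips 1 -> legal
(5,2): flips 1 -> legal
(5,3): no bracket -> illegal
(5,4): no bracket -> illegal

Answer: (1,2) (1,6) (2,2) (3,2) (3,6) (4,2) (5,2)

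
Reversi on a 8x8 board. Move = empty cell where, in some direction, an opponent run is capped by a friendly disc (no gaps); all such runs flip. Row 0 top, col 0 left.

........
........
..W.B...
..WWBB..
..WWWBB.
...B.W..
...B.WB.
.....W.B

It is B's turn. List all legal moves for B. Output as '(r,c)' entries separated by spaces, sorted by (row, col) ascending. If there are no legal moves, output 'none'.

(1,1): flips 4 -> legal
(1,2): no bracket -> illegal
(1,3): no bracket -> illegal
(2,1): no bracket -> illegal
(2,3): flips 2 -> legal
(3,1): flips 3 -> legal
(4,1): flips 3 -> legal
(5,1): flips 2 -> legal
(5,2): flips 1 -> legal
(5,4): flips 1 -> legal
(5,6): no bracket -> illegal
(6,4): flips 2 -> legal
(7,4): no bracket -> illegal
(7,6): no bracket -> illegal

Answer: (1,1) (2,3) (3,1) (4,1) (5,1) (5,2) (5,4) (6,4)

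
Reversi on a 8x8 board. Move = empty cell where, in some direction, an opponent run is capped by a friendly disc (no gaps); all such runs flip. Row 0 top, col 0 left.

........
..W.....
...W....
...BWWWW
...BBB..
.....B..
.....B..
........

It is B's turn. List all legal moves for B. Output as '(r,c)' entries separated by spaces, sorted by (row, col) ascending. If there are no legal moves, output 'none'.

(0,1): flips 3 -> legal
(0,2): no bracket -> illegal
(0,3): no bracket -> illegal
(1,1): no bracket -> illegal
(1,3): flips 1 -> legal
(1,4): no bracket -> illegal
(2,1): no bracket -> illegal
(2,2): no bracket -> illegal
(2,4): flips 1 -> legal
(2,5): flips 2 -> legal
(2,6): flips 1 -> legal
(2,7): flips 1 -> legal
(3,2): no bracket -> illegal
(4,6): no bracket -> illegal
(4,7): no bracket -> illegal

Answer: (0,1) (1,3) (2,4) (2,5) (2,6) (2,7)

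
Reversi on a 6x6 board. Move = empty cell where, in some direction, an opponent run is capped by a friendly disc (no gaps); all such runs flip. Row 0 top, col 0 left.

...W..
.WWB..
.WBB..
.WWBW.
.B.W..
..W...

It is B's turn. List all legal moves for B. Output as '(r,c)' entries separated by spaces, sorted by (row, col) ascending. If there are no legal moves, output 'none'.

Answer: (0,0) (0,1) (0,2) (1,0) (2,0) (3,0) (3,5) (4,0) (4,2) (4,5) (5,3)

Derivation:
(0,0): flips 1 -> legal
(0,1): flips 4 -> legal
(0,2): flips 1 -> legal
(0,4): no bracket -> illegal
(1,0): flips 2 -> legal
(1,4): no bracket -> illegal
(2,0): flips 1 -> legal
(2,4): no bracket -> illegal
(2,5): no bracket -> illegal
(3,0): flips 2 -> legal
(3,5): flips 1 -> legal
(4,0): flips 1 -> legal
(4,2): flips 1 -> legal
(4,4): no bracket -> illegal
(4,5): flips 1 -> legal
(5,1): no bracket -> illegal
(5,3): flips 1 -> legal
(5,4): no bracket -> illegal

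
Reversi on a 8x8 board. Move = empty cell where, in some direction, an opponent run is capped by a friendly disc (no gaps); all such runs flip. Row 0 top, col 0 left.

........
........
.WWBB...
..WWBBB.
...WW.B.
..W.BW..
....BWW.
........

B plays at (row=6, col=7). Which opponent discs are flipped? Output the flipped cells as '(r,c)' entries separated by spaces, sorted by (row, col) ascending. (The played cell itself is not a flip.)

Answer: (6,5) (6,6)

Derivation:
Dir NW: first cell '.' (not opp) -> no flip
Dir N: first cell '.' (not opp) -> no flip
Dir NE: edge -> no flip
Dir W: opp run (6,6) (6,5) capped by B -> flip
Dir E: edge -> no flip
Dir SW: first cell '.' (not opp) -> no flip
Dir S: first cell '.' (not opp) -> no flip
Dir SE: edge -> no flip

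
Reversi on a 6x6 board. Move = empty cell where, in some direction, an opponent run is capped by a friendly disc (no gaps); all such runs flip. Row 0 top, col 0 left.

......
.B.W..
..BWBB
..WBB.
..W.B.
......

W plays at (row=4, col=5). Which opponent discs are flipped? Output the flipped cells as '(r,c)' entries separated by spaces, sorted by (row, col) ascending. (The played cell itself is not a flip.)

Dir NW: opp run (3,4) capped by W -> flip
Dir N: first cell '.' (not opp) -> no flip
Dir NE: edge -> no flip
Dir W: opp run (4,4), next='.' -> no flip
Dir E: edge -> no flip
Dir SW: first cell '.' (not opp) -> no flip
Dir S: first cell '.' (not opp) -> no flip
Dir SE: edge -> no flip

Answer: (3,4)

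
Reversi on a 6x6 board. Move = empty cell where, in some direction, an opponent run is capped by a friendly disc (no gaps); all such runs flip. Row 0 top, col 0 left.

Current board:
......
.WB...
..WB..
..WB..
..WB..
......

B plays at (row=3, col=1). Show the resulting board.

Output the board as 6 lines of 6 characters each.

Answer: ......
.WB...
..WB..
.BBB..
..WB..
......

Derivation:
Place B at (3,1); scan 8 dirs for brackets.
Dir NW: first cell '.' (not opp) -> no flip
Dir N: first cell '.' (not opp) -> no flip
Dir NE: opp run (2,2), next='.' -> no flip
Dir W: first cell '.' (not opp) -> no flip
Dir E: opp run (3,2) capped by B -> flip
Dir SW: first cell '.' (not opp) -> no flip
Dir S: first cell '.' (not opp) -> no flip
Dir SE: opp run (4,2), next='.' -> no flip
All flips: (3,2)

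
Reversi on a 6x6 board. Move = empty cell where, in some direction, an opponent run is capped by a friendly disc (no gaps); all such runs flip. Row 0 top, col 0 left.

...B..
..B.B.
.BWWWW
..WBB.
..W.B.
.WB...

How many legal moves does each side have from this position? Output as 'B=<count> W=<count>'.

Answer: B=7 W=12

Derivation:
-- B to move --
(1,1): flips 1 -> legal
(1,3): flips 1 -> legal
(1,5): flips 1 -> legal
(3,1): flips 1 -> legal
(3,5): no bracket -> illegal
(4,0): no bracket -> illegal
(4,1): flips 2 -> legal
(4,3): flips 1 -> legal
(5,0): flips 1 -> legal
(5,3): no bracket -> illegal
B mobility = 7
-- W to move --
(0,1): flips 1 -> legal
(0,2): flips 1 -> legal
(0,4): flips 1 -> legal
(0,5): flips 1 -> legal
(1,0): flips 1 -> legal
(1,1): no bracket -> illegal
(1,3): no bracket -> illegal
(1,5): no bracket -> illegal
(2,0): flips 1 -> legal
(3,0): no bracket -> illegal
(3,1): no bracket -> illegal
(3,5): flips 2 -> legal
(4,1): no bracket -> illegal
(4,3): flips 2 -> legal
(4,5): flips 1 -> legal
(5,3): flips 1 -> legal
(5,4): flips 2 -> legal
(5,5): flips 2 -> legal
W mobility = 12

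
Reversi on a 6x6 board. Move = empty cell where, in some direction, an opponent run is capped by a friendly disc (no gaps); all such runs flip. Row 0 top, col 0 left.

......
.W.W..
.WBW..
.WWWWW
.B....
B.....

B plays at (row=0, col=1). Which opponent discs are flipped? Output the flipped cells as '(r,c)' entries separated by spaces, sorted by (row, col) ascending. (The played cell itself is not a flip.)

Dir NW: edge -> no flip
Dir N: edge -> no flip
Dir NE: edge -> no flip
Dir W: first cell '.' (not opp) -> no flip
Dir E: first cell '.' (not opp) -> no flip
Dir SW: first cell '.' (not opp) -> no flip
Dir S: opp run (1,1) (2,1) (3,1) capped by B -> flip
Dir SE: first cell '.' (not opp) -> no flip

Answer: (1,1) (2,1) (3,1)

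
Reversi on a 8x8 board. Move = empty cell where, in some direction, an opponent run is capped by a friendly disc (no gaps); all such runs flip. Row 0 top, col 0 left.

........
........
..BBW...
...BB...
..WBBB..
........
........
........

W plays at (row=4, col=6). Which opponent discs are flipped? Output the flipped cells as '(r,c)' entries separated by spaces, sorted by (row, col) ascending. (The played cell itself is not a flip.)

Answer: (4,3) (4,4) (4,5)

Derivation:
Dir NW: first cell '.' (not opp) -> no flip
Dir N: first cell '.' (not opp) -> no flip
Dir NE: first cell '.' (not opp) -> no flip
Dir W: opp run (4,5) (4,4) (4,3) capped by W -> flip
Dir E: first cell '.' (not opp) -> no flip
Dir SW: first cell '.' (not opp) -> no flip
Dir S: first cell '.' (not opp) -> no flip
Dir SE: first cell '.' (not opp) -> no flip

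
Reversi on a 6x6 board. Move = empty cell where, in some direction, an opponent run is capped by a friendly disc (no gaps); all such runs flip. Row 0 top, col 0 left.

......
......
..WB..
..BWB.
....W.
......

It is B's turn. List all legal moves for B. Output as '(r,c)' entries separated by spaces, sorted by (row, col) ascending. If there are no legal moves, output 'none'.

(1,1): no bracket -> illegal
(1,2): flips 1 -> legal
(1,3): no bracket -> illegal
(2,1): flips 1 -> legal
(2,4): no bracket -> illegal
(3,1): no bracket -> illegal
(3,5): no bracket -> illegal
(4,2): no bracket -> illegal
(4,3): flips 1 -> legal
(4,5): no bracket -> illegal
(5,3): no bracket -> illegal
(5,4): flips 1 -> legal
(5,5): no bracket -> illegal

Answer: (1,2) (2,1) (4,3) (5,4)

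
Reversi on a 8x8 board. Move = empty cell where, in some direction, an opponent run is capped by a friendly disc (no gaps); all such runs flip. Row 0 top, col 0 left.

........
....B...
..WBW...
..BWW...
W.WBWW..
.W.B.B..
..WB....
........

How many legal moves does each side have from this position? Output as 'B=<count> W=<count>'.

-- B to move --
(1,1): flips 3 -> legal
(1,2): flips 1 -> legal
(1,3): no bracket -> illegal
(1,5): no bracket -> illegal
(2,1): flips 1 -> legal
(2,5): flips 2 -> legal
(3,0): no bracket -> illegal
(3,1): flips 1 -> legal
(3,5): flips 4 -> legal
(3,6): no bracket -> illegal
(4,1): flips 1 -> legal
(4,6): flips 2 -> legal
(5,0): no bracket -> illegal
(5,2): flips 1 -> legal
(5,4): flips 3 -> legal
(5,6): flips 2 -> legal
(6,0): no bracket -> illegal
(6,1): flips 1 -> legal
(7,1): flips 1 -> legal
(7,2): no bracket -> illegal
(7,3): no bracket -> illegal
B mobility = 13
-- W to move --
(0,3): no bracket -> illegal
(0,4): flips 1 -> legal
(0,5): no bracket -> illegal
(1,2): flips 1 -> legal
(1,3): flips 1 -> legal
(1,5): no bracket -> illegal
(2,1): no bracket -> illegal
(2,5): no bracket -> illegal
(3,1): flips 1 -> legal
(4,1): no bracket -> illegal
(4,6): no bracket -> illegal
(5,2): flips 1 -> legal
(5,4): no bracket -> illegal
(5,6): no bracket -> illegal
(6,4): flips 2 -> legal
(6,5): flips 1 -> legal
(6,6): flips 1 -> legal
(7,2): no bracket -> illegal
(7,3): flips 3 -> legal
(7,4): no bracket -> illegal
W mobility = 9

Answer: B=13 W=9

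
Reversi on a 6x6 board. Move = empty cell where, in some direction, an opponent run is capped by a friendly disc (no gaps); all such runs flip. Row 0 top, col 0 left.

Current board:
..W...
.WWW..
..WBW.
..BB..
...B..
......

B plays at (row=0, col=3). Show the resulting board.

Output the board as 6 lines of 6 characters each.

Place B at (0,3); scan 8 dirs for brackets.
Dir NW: edge -> no flip
Dir N: edge -> no flip
Dir NE: edge -> no flip
Dir W: opp run (0,2), next='.' -> no flip
Dir E: first cell '.' (not opp) -> no flip
Dir SW: opp run (1,2), next='.' -> no flip
Dir S: opp run (1,3) capped by B -> flip
Dir SE: first cell '.' (not opp) -> no flip
All flips: (1,3)

Answer: ..WB..
.WWB..
..WBW.
..BB..
...B..
......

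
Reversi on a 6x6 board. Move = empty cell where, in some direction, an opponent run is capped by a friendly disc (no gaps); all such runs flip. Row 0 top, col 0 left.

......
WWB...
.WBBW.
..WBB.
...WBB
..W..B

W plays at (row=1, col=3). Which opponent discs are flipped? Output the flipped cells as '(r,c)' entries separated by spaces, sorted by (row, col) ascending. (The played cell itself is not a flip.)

Dir NW: first cell '.' (not opp) -> no flip
Dir N: first cell '.' (not opp) -> no flip
Dir NE: first cell '.' (not opp) -> no flip
Dir W: opp run (1,2) capped by W -> flip
Dir E: first cell '.' (not opp) -> no flip
Dir SW: opp run (2,2), next='.' -> no flip
Dir S: opp run (2,3) (3,3) capped by W -> flip
Dir SE: first cell 'W' (not opp) -> no flip

Answer: (1,2) (2,3) (3,3)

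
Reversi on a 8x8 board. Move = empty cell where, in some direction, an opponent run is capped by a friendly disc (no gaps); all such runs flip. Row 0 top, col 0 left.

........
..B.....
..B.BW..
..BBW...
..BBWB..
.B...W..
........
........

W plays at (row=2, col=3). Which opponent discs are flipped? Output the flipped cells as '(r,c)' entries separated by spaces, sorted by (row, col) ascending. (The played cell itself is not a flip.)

Dir NW: opp run (1,2), next='.' -> no flip
Dir N: first cell '.' (not opp) -> no flip
Dir NE: first cell '.' (not opp) -> no flip
Dir W: opp run (2,2), next='.' -> no flip
Dir E: opp run (2,4) capped by W -> flip
Dir SW: opp run (3,2), next='.' -> no flip
Dir S: opp run (3,3) (4,3), next='.' -> no flip
Dir SE: first cell 'W' (not opp) -> no flip

Answer: (2,4)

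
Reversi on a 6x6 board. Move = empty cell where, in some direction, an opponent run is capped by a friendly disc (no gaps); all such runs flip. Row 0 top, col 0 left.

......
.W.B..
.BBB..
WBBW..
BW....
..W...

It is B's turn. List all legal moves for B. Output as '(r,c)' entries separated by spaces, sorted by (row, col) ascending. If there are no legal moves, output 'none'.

Answer: (0,0) (0,1) (2,0) (3,4) (4,2) (4,3) (4,4) (5,0) (5,1)

Derivation:
(0,0): flips 1 -> legal
(0,1): flips 1 -> legal
(0,2): no bracket -> illegal
(1,0): no bracket -> illegal
(1,2): no bracket -> illegal
(2,0): flips 1 -> legal
(2,4): no bracket -> illegal
(3,4): flips 1 -> legal
(4,2): flips 1 -> legal
(4,3): flips 1 -> legal
(4,4): flips 1 -> legal
(5,0): flips 1 -> legal
(5,1): flips 1 -> legal
(5,3): no bracket -> illegal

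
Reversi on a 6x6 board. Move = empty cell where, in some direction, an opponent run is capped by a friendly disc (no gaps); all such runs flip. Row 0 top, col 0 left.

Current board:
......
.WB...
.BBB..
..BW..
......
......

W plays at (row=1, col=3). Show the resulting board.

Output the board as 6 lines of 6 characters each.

Place W at (1,3); scan 8 dirs for brackets.
Dir NW: first cell '.' (not opp) -> no flip
Dir N: first cell '.' (not opp) -> no flip
Dir NE: first cell '.' (not opp) -> no flip
Dir W: opp run (1,2) capped by W -> flip
Dir E: first cell '.' (not opp) -> no flip
Dir SW: opp run (2,2), next='.' -> no flip
Dir S: opp run (2,3) capped by W -> flip
Dir SE: first cell '.' (not opp) -> no flip
All flips: (1,2) (2,3)

Answer: ......
.WWW..
.BBW..
..BW..
......
......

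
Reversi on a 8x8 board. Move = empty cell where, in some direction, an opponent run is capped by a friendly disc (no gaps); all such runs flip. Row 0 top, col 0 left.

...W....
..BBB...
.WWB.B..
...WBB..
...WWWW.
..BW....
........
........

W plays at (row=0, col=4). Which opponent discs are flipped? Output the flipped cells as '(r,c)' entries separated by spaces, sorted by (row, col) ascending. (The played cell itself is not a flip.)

Answer: (1,3)

Derivation:
Dir NW: edge -> no flip
Dir N: edge -> no flip
Dir NE: edge -> no flip
Dir W: first cell 'W' (not opp) -> no flip
Dir E: first cell '.' (not opp) -> no flip
Dir SW: opp run (1,3) capped by W -> flip
Dir S: opp run (1,4), next='.' -> no flip
Dir SE: first cell '.' (not opp) -> no flip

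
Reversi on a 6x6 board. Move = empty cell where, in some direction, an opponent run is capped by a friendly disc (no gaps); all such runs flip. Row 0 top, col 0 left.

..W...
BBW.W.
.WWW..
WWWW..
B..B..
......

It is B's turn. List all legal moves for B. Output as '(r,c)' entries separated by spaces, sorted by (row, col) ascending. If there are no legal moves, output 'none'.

(0,1): no bracket -> illegal
(0,3): no bracket -> illegal
(0,4): no bracket -> illegal
(0,5): no bracket -> illegal
(1,3): flips 5 -> legal
(1,5): no bracket -> illegal
(2,0): flips 1 -> legal
(2,4): no bracket -> illegal
(2,5): no bracket -> illegal
(3,4): no bracket -> illegal
(4,1): flips 2 -> legal
(4,2): no bracket -> illegal
(4,4): flips 2 -> legal

Answer: (1,3) (2,0) (4,1) (4,4)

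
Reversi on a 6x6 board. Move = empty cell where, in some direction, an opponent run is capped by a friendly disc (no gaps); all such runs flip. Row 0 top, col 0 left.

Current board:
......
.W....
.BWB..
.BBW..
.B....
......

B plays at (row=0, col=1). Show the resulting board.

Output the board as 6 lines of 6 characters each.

Answer: .B....
.B....
.BWB..
.BBW..
.B....
......

Derivation:
Place B at (0,1); scan 8 dirs for brackets.
Dir NW: edge -> no flip
Dir N: edge -> no flip
Dir NE: edge -> no flip
Dir W: first cell '.' (not opp) -> no flip
Dir E: first cell '.' (not opp) -> no flip
Dir SW: first cell '.' (not opp) -> no flip
Dir S: opp run (1,1) capped by B -> flip
Dir SE: first cell '.' (not opp) -> no flip
All flips: (1,1)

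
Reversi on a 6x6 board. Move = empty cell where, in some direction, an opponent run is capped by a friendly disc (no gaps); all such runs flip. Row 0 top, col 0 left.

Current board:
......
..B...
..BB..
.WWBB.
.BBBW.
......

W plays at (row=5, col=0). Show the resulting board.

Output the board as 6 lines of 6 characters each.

Place W at (5,0); scan 8 dirs for brackets.
Dir NW: edge -> no flip
Dir N: first cell '.' (not opp) -> no flip
Dir NE: opp run (4,1) capped by W -> flip
Dir W: edge -> no flip
Dir E: first cell '.' (not opp) -> no flip
Dir SW: edge -> no flip
Dir S: edge -> no flip
Dir SE: edge -> no flip
All flips: (4,1)

Answer: ......
..B...
..BB..
.WWBB.
.WBBW.
W.....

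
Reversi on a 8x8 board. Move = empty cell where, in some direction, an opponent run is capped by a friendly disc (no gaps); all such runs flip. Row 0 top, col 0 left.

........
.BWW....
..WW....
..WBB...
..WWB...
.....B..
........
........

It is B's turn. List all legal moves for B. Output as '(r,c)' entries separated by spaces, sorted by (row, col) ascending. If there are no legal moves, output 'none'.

Answer: (0,1) (0,3) (1,4) (3,1) (4,1) (5,1) (5,2) (5,3)

Derivation:
(0,1): flips 2 -> legal
(0,2): no bracket -> illegal
(0,3): flips 2 -> legal
(0,4): no bracket -> illegal
(1,4): flips 2 -> legal
(2,1): no bracket -> illegal
(2,4): no bracket -> illegal
(3,1): flips 1 -> legal
(4,1): flips 2 -> legal
(5,1): flips 1 -> legal
(5,2): flips 1 -> legal
(5,3): flips 1 -> legal
(5,4): no bracket -> illegal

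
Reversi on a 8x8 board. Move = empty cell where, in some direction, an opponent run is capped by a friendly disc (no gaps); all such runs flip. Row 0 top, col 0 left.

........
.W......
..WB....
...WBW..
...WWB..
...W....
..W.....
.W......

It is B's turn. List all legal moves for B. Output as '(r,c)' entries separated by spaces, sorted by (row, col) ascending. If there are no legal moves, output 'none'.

(0,0): no bracket -> illegal
(0,1): no bracket -> illegal
(0,2): no bracket -> illegal
(1,0): no bracket -> illegal
(1,2): no bracket -> illegal
(1,3): no bracket -> illegal
(2,0): no bracket -> illegal
(2,1): flips 1 -> legal
(2,4): no bracket -> illegal
(2,5): flips 1 -> legal
(2,6): no bracket -> illegal
(3,1): no bracket -> illegal
(3,2): flips 1 -> legal
(3,6): flips 1 -> legal
(4,2): flips 2 -> legal
(4,6): no bracket -> illegal
(5,1): no bracket -> illegal
(5,2): flips 1 -> legal
(5,4): flips 1 -> legal
(5,5): no bracket -> illegal
(6,0): no bracket -> illegal
(6,1): no bracket -> illegal
(6,3): flips 3 -> legal
(6,4): no bracket -> illegal
(7,0): no bracket -> illegal
(7,2): no bracket -> illegal
(7,3): no bracket -> illegal

Answer: (2,1) (2,5) (3,2) (3,6) (4,2) (5,2) (5,4) (6,3)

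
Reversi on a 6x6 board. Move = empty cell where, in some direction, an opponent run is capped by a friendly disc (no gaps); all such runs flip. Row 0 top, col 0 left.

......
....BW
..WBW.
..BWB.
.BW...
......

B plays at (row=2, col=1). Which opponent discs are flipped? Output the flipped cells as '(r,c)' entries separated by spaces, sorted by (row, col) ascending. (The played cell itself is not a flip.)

Dir NW: first cell '.' (not opp) -> no flip
Dir N: first cell '.' (not opp) -> no flip
Dir NE: first cell '.' (not opp) -> no flip
Dir W: first cell '.' (not opp) -> no flip
Dir E: opp run (2,2) capped by B -> flip
Dir SW: first cell '.' (not opp) -> no flip
Dir S: first cell '.' (not opp) -> no flip
Dir SE: first cell 'B' (not opp) -> no flip

Answer: (2,2)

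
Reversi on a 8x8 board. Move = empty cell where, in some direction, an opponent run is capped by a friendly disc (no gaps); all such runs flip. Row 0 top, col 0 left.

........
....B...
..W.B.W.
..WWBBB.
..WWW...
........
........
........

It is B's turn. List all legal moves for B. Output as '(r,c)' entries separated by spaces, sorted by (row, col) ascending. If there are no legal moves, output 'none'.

(1,1): no bracket -> illegal
(1,2): no bracket -> illegal
(1,3): no bracket -> illegal
(1,5): no bracket -> illegal
(1,6): flips 1 -> legal
(1,7): flips 1 -> legal
(2,1): no bracket -> illegal
(2,3): no bracket -> illegal
(2,5): no bracket -> illegal
(2,7): no bracket -> illegal
(3,1): flips 2 -> legal
(3,7): no bracket -> illegal
(4,1): no bracket -> illegal
(4,5): no bracket -> illegal
(5,1): flips 2 -> legal
(5,2): flips 1 -> legal
(5,3): flips 1 -> legal
(5,4): flips 1 -> legal
(5,5): no bracket -> illegal

Answer: (1,6) (1,7) (3,1) (5,1) (5,2) (5,3) (5,4)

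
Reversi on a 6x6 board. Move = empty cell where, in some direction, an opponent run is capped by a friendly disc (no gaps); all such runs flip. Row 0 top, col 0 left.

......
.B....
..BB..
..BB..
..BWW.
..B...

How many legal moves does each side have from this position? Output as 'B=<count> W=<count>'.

Answer: B=5 W=4

Derivation:
-- B to move --
(3,4): flips 1 -> legal
(3,5): no bracket -> illegal
(4,5): flips 2 -> legal
(5,3): flips 1 -> legal
(5,4): flips 1 -> legal
(5,5): flips 1 -> legal
B mobility = 5
-- W to move --
(0,0): flips 3 -> legal
(0,1): no bracket -> illegal
(0,2): no bracket -> illegal
(1,0): no bracket -> illegal
(1,2): no bracket -> illegal
(1,3): flips 2 -> legal
(1,4): no bracket -> illegal
(2,0): no bracket -> illegal
(2,1): flips 1 -> legal
(2,4): no bracket -> illegal
(3,1): no bracket -> illegal
(3,4): no bracket -> illegal
(4,1): flips 1 -> legal
(5,1): no bracket -> illegal
(5,3): no bracket -> illegal
W mobility = 4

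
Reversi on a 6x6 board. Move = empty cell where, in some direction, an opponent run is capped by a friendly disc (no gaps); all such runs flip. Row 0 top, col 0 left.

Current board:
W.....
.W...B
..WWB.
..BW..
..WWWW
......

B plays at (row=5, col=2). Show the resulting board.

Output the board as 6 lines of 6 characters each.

Place B at (5,2); scan 8 dirs for brackets.
Dir NW: first cell '.' (not opp) -> no flip
Dir N: opp run (4,2) capped by B -> flip
Dir NE: opp run (4,3), next='.' -> no flip
Dir W: first cell '.' (not opp) -> no flip
Dir E: first cell '.' (not opp) -> no flip
Dir SW: edge -> no flip
Dir S: edge -> no flip
Dir SE: edge -> no flip
All flips: (4,2)

Answer: W.....
.W...B
..WWB.
..BW..
..BWWW
..B...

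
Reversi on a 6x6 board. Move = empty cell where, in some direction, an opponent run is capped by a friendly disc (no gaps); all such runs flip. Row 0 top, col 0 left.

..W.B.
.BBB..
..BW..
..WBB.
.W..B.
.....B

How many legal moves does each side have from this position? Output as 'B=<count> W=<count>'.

Answer: B=3 W=8

Derivation:
-- B to move --
(0,1): no bracket -> illegal
(0,3): no bracket -> illegal
(1,4): no bracket -> illegal
(2,1): no bracket -> illegal
(2,4): flips 1 -> legal
(3,0): no bracket -> illegal
(3,1): flips 1 -> legal
(4,0): no bracket -> illegal
(4,2): flips 1 -> legal
(4,3): no bracket -> illegal
(5,0): no bracket -> illegal
(5,1): no bracket -> illegal
(5,2): no bracket -> illegal
B mobility = 3
-- W to move --
(0,0): no bracket -> illegal
(0,1): flips 1 -> legal
(0,3): flips 1 -> legal
(0,5): no bracket -> illegal
(1,0): no bracket -> illegal
(1,4): no bracket -> illegal
(1,5): no bracket -> illegal
(2,0): flips 1 -> legal
(2,1): flips 1 -> legal
(2,4): flips 1 -> legal
(2,5): no bracket -> illegal
(3,1): no bracket -> illegal
(3,5): flips 2 -> legal
(4,2): no bracket -> illegal
(4,3): flips 1 -> legal
(4,5): flips 1 -> legal
(5,3): no bracket -> illegal
(5,4): no bracket -> illegal
W mobility = 8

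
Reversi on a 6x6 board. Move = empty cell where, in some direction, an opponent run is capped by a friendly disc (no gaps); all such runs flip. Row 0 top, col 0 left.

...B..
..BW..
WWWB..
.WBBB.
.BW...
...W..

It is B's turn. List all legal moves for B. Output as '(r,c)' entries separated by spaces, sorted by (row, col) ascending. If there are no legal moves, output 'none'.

Answer: (1,0) (1,1) (1,4) (3,0) (4,3) (5,1) (5,2)

Derivation:
(0,2): no bracket -> illegal
(0,4): no bracket -> illegal
(1,0): flips 1 -> legal
(1,1): flips 3 -> legal
(1,4): flips 1 -> legal
(2,4): no bracket -> illegal
(3,0): flips 2 -> legal
(4,0): no bracket -> illegal
(4,3): flips 1 -> legal
(4,4): no bracket -> illegal
(5,1): flips 1 -> legal
(5,2): flips 1 -> legal
(5,4): no bracket -> illegal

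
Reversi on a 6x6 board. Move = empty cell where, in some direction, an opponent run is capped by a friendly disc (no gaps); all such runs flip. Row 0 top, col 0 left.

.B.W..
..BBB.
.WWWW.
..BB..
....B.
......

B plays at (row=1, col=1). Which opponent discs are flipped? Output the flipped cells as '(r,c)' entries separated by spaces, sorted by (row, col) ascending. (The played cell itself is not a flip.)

Dir NW: first cell '.' (not opp) -> no flip
Dir N: first cell 'B' (not opp) -> no flip
Dir NE: first cell '.' (not opp) -> no flip
Dir W: first cell '.' (not opp) -> no flip
Dir E: first cell 'B' (not opp) -> no flip
Dir SW: first cell '.' (not opp) -> no flip
Dir S: opp run (2,1), next='.' -> no flip
Dir SE: opp run (2,2) capped by B -> flip

Answer: (2,2)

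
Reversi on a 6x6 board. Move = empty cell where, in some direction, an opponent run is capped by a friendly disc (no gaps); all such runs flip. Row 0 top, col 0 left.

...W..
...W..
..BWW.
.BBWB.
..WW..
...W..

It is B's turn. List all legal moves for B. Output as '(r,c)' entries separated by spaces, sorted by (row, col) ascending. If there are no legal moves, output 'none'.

Answer: (0,4) (1,2) (1,4) (2,5) (4,4) (5,2) (5,4)

Derivation:
(0,2): no bracket -> illegal
(0,4): flips 1 -> legal
(1,2): flips 1 -> legal
(1,4): flips 2 -> legal
(1,5): no bracket -> illegal
(2,5): flips 2 -> legal
(3,5): no bracket -> illegal
(4,1): no bracket -> illegal
(4,4): flips 1 -> legal
(5,1): no bracket -> illegal
(5,2): flips 2 -> legal
(5,4): flips 1 -> legal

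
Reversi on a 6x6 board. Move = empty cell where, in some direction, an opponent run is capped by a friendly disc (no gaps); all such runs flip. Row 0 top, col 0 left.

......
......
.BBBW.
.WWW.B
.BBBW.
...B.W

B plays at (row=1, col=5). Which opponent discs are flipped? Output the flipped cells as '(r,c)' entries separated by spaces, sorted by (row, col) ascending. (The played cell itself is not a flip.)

Answer: (2,4) (3,3)

Derivation:
Dir NW: first cell '.' (not opp) -> no flip
Dir N: first cell '.' (not opp) -> no flip
Dir NE: edge -> no flip
Dir W: first cell '.' (not opp) -> no flip
Dir E: edge -> no flip
Dir SW: opp run (2,4) (3,3) capped by B -> flip
Dir S: first cell '.' (not opp) -> no flip
Dir SE: edge -> no flip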